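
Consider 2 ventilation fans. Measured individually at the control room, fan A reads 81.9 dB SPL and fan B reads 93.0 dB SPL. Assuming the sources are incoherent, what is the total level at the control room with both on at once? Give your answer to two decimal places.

93.32 dB SPL

Incoherent sources sum as intensities:
L_total = 10·log₁₀(10^(81.9/10) + 10^(93.0/10)) = 10·log₁₀(2150000000) = 93.32 dB SPL.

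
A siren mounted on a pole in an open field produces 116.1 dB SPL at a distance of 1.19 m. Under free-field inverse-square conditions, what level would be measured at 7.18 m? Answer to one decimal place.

100.5 dB SPL

For a point source in a free field, ΔL = −20·log₁₀(d₂/d₁).
ΔL = −20·log₁₀(7.18/1.19) = -15.61 dB, so L₂ = 116.1 + (-15.61) = 100.5 dB SPL.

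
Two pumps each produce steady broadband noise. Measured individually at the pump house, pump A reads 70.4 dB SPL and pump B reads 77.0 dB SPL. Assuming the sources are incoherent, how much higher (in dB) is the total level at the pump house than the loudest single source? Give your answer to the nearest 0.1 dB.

Incoherent sources sum as intensities:
L_total = 10·log₁₀(10^(70.4/10) + 10^(77.0/10)) = 77.86 dB SPL.
Excess over the loudest (77.0 dB): 77.86 − 77.0 = 0.9 dB.

0.9 dB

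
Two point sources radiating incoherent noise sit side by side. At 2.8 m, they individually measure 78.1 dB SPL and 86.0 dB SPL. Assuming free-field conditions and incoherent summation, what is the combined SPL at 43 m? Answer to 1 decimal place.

Combined at 2.8 m: 10·log₁₀(10^(78.1/10)+10^(86.0/10)) = 86.65 dB SPL.
Then apply −20·log₁₀(43/2.8) = -23.73 dB → 62.9 dB SPL.

62.9 dB SPL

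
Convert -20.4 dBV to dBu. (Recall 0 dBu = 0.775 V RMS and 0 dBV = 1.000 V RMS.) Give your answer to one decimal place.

The offset between the scales is 20·log₁₀(0.775/1.000) = −2.214 dB.
So dBu = -20.4 + 2.214 = -18.2 dBu.

-18.2 dBu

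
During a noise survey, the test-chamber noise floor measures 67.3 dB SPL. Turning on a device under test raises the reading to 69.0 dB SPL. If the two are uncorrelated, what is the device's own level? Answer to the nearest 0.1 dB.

64.1 dB SPL

Subtract intensities: L_src = 10·log₁₀(10^(L_total/10) − 10^(L_bg/10)).
L_src = 10·log₁₀(10^(69.0/10) − 10^(67.3/10)) = 10·log₁₀(2573000) = 64.1 dB SPL.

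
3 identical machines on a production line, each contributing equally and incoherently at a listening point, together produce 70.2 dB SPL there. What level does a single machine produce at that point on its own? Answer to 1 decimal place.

65.4 dB SPL

3 equal incoherent sources add 10·log₁₀(3) = 4.77 dB over one source.
L_one = 70.2 − 4.77 = 65.4 dB SPL.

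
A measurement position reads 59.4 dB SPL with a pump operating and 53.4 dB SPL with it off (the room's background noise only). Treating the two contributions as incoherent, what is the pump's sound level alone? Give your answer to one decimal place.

Subtract intensities: L_src = 10·log₁₀(10^(L_total/10) − 10^(L_bg/10)).
L_src = 10·log₁₀(10^(59.4/10) − 10^(53.4/10)) = 10·log₁₀(652200) = 58.1 dB SPL.

58.1 dB SPL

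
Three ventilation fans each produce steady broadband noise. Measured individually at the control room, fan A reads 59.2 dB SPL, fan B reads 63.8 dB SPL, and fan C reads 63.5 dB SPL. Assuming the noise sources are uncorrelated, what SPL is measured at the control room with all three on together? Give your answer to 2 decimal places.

Incoherent sources sum as intensities:
L_total = 10·log₁₀(10^(59.2/10) + 10^(63.8/10) + 10^(63.5/10)) = 10·log₁₀(5469000) = 67.38 dB SPL.

67.38 dB SPL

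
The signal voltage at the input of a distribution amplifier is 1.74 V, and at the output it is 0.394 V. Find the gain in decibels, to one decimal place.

-12.9 dB

For a voltage ratio, dB = 20·log₁₀(V₂/V₁).
20·log₁₀(0.394/1.74) = 20·log₁₀(0.2264) = -12.9 dB.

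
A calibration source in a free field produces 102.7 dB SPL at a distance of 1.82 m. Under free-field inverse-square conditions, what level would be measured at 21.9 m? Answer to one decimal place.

81.1 dB SPL

Free-field point source: level drops by 20·log₁₀ of the distance ratio.
ΔL = −20·log₁₀(21.9/1.82) = -21.61 dB, so L₂ = 102.7 + (-21.61) = 81.1 dB SPL.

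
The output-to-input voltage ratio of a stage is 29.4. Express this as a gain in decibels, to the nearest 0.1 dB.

Voltage is an amplitude quantity, so gain = 20·log₁₀(V_out/V_in).
20·log₁₀(29.4) = 29.4 dB.

29.4 dB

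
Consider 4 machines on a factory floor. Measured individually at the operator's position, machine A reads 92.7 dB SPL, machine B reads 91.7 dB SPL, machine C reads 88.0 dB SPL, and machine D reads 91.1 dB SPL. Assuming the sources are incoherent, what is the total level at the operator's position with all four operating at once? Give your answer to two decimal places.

97.21 dB SPL

Add the sources as powers (linear), then convert back to dB:
L_total = 10·log₁₀(10^(92.7/10) + 10^(91.7/10) + 10^(88.0/10) + 10^(91.1/10)) = 10·log₁₀(5260000000) = 97.21 dB SPL.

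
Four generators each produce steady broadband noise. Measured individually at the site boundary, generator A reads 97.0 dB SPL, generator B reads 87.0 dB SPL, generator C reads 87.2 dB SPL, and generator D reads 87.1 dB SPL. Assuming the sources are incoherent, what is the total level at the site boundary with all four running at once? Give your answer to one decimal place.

Uncorrelated sources add in intensity (power), not in dB.
L_total = 10·log₁₀(10^(97.0/10) + 10^(87.0/10) + 10^(87.2/10) + 10^(87.1/10)) = 10·log₁₀(6551000000) = 98.2 dB SPL.

98.2 dB SPL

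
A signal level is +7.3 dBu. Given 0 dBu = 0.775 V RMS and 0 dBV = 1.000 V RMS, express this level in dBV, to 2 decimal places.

+5.09 dBV

The offset between the scales is 20·log₁₀(0.775/1.000) = −2.214 dB.
So dBV = +7.3 − 2.214 = +5.09 dBV.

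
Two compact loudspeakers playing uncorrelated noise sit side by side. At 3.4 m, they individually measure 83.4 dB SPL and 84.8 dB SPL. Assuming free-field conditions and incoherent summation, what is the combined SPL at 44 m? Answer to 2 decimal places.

Combined at 3.4 m: 10·log₁₀(10^(83.4/10)+10^(84.8/10)) = 87.166 dB SPL.
Then apply −20·log₁₀(44/3.4) = -22.239 dB → 64.93 dB SPL.

64.93 dB SPL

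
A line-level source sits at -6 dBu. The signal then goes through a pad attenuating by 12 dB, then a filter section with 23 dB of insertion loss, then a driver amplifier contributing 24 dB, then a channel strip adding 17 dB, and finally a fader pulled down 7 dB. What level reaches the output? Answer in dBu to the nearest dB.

-7 dBu

Cascaded gains and losses add directly in dB.
-6 − 12 − 23 + 24 + 17 − 7 = -7 dBu.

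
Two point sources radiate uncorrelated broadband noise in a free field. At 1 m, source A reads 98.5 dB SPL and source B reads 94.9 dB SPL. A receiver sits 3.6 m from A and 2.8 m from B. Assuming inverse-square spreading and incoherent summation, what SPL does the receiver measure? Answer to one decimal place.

89.7 dB SPL

At the listener: L_A = 98.5 − 20·log₁₀(3.6) = 87.37 dB; L_B = 94.9 − 20·log₁₀(2.8) = 85.96 dB.
Combined: 10·log₁₀(10^(87.37/10)+10^(85.96/10)) = 89.7 dB SPL.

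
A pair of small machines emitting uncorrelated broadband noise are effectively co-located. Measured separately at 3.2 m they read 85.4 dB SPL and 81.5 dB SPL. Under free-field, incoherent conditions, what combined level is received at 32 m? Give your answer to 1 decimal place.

Combined at 3.2 m: 10·log₁₀(10^(85.4/10)+10^(81.5/10)) = 86.88 dB SPL.
Then apply −20·log₁₀(32/3.2) = -20.00 dB → 66.9 dB SPL.

66.9 dB SPL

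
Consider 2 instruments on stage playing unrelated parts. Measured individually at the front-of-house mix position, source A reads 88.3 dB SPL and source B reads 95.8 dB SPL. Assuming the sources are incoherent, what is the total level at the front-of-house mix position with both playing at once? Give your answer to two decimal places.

Add the sources as powers (linear), then convert back to dB:
L_total = 10·log₁₀(10^(88.3/10) + 10^(95.8/10)) = 10·log₁₀(4478000000) = 96.51 dB SPL.

96.51 dB SPL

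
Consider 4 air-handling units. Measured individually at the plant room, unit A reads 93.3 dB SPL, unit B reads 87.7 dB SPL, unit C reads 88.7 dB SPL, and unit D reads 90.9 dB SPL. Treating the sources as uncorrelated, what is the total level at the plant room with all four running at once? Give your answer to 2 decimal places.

96.72 dB SPL

Incoherent sources sum as intensities:
L_total = 10·log₁₀(10^(93.3/10) + 10^(87.7/10) + 10^(88.7/10) + 10^(90.9/10)) = 10·log₁₀(4698000000) = 96.72 dB SPL.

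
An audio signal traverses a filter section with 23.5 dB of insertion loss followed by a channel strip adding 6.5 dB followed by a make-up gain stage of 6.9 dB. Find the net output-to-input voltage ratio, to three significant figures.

Net gain = (−23.5) + 6.5 + 6.9 = -10.1 dB.
Voltage ratio = 10^(-10.1/20) = 0.313.

0.313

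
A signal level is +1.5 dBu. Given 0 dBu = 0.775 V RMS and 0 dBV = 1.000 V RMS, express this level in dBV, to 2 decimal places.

-0.71 dBV

The offset between the scales is 20·log₁₀(0.775/1.000) = −2.214 dB.
So dBV = +1.5 − 2.214 = -0.71 dBV.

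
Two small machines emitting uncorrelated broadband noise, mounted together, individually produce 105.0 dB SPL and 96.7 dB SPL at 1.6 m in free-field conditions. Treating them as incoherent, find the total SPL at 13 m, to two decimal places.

Combined at 1.6 m: 10·log₁₀(10^(105.0/10)+10^(96.7/10)) = 105.599 dB SPL.
Then apply −20·log₁₀(13/1.6) = -18.196 dB → 87.40 dB SPL.

87.40 dB SPL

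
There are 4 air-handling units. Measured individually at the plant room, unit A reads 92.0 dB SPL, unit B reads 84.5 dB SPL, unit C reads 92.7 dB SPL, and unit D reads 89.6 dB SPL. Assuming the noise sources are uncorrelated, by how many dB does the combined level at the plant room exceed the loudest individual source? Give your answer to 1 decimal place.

Incoherent sources sum as intensities:
L_total = 10·log₁₀(10^(92.0/10) + 10^(84.5/10) + 10^(92.7/10) + 10^(89.6/10)) = 96.67 dB SPL.
Excess over the loudest (92.7 dB): 96.67 − 92.7 = 4.0 dB.

4.0 dB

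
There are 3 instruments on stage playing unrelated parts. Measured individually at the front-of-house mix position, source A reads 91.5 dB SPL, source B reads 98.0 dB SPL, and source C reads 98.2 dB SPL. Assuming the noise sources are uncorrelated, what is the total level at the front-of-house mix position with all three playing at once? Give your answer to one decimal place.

Add the sources as powers (linear), then convert back to dB:
L_total = 10·log₁₀(10^(91.5/10) + 10^(98.0/10) + 10^(98.2/10)) = 10·log₁₀(14329000000) = 101.6 dB SPL.

101.6 dB SPL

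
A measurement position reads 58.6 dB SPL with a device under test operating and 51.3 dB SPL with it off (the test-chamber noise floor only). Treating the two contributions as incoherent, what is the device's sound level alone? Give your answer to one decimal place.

Subtract intensities: L_src = 10·log₁₀(10^(L_total/10) − 10^(L_bg/10)).
L_src = 10·log₁₀(10^(58.6/10) − 10^(51.3/10)) = 10·log₁₀(589500) = 57.7 dB SPL.

57.7 dB SPL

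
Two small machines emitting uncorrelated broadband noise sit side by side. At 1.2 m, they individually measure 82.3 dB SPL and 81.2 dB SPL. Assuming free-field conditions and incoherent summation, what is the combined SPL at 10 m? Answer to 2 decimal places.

66.38 dB SPL

Combined at 1.2 m: 10·log₁₀(10^(82.3/10)+10^(81.2/10)) = 84.795 dB SPL.
Then apply −20·log₁₀(10/1.2) = -18.416 dB → 66.38 dB SPL.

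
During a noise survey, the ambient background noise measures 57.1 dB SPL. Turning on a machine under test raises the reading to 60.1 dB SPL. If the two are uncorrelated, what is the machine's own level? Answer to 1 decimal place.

57.1 dB SPL

Subtract intensities: L_src = 10·log₁₀(10^(L_total/10) − 10^(L_bg/10)).
L_src = 10·log₁₀(10^(60.1/10) − 10^(57.1/10)) = 10·log₁₀(510400) = 57.1 dB SPL.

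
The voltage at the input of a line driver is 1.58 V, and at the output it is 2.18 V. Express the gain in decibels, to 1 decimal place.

2.8 dB

For a voltage ratio, dB = 20·log₁₀(V₂/V₁).
20·log₁₀(2.18/1.58) = 20·log₁₀(1.380) = 2.8 dB.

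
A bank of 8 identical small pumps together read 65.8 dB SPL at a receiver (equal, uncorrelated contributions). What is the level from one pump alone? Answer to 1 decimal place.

56.8 dB SPL

8 equal incoherent sources add 10·log₁₀(8) = 9.03 dB over one source.
L_one = 65.8 − 9.03 = 56.8 dB SPL.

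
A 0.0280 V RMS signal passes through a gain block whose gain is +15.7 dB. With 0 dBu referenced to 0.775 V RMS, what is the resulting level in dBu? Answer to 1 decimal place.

Input level: 20·log₁₀(0.0280/0.775) = -28.84 dBu.
Output: -28.84 + 15.7 = -13.1 dBu.

-13.1 dBu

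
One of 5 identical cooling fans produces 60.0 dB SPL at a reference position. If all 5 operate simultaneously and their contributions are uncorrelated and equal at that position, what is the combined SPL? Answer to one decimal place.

5 equal incoherent sources raise the level by 10·log₁₀(5) = 6.99 dB.
L_total = 60.0 + 6.99 = 67.0 dB SPL.

67.0 dB SPL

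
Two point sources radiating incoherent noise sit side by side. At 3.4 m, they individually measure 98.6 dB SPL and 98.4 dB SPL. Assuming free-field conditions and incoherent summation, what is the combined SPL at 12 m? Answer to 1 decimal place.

Combined at 3.4 m: 10·log₁₀(10^(98.6/10)+10^(98.4/10)) = 101.51 dB SPL.
Then apply −20·log₁₀(12/3.4) = -10.95 dB → 90.6 dB SPL.

90.6 dB SPL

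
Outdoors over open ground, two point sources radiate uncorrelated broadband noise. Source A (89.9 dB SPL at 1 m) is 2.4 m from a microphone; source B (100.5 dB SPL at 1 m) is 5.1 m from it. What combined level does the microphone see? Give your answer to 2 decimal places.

At the listener: L_A = 89.9 − 20·log₁₀(2.4) = 82.296 dB; L_B = 100.5 − 20·log₁₀(5.1) = 86.349 dB.
Combined: 10·log₁₀(10^(82.296/10)+10^(86.349/10)) = 87.79 dB SPL.

87.79 dB SPL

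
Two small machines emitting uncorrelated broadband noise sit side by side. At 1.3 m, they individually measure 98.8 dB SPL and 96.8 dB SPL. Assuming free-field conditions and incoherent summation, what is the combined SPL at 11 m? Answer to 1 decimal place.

82.4 dB SPL

Combined at 1.3 m: 10·log₁₀(10^(98.8/10)+10^(96.8/10)) = 100.92 dB SPL.
Then apply −20·log₁₀(11/1.3) = -18.55 dB → 82.4 dB SPL.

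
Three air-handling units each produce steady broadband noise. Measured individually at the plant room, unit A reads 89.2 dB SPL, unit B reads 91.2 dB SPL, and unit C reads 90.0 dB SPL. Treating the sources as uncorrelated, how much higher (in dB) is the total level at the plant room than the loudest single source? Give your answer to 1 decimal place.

3.8 dB

Uncorrelated sources add in intensity (power), not in dB.
L_total = 10·log₁₀(10^(89.2/10) + 10^(91.2/10) + 10^(90.0/10)) = 94.98 dB SPL.
Excess over the loudest (91.2 dB): 94.98 − 91.2 = 3.8 dB.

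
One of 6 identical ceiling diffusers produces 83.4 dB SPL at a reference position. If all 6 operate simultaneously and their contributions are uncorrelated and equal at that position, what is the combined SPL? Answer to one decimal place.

91.2 dB SPL

6 equal incoherent sources raise the level by 10·log₁₀(6) = 7.78 dB.
L_total = 83.4 + 7.78 = 91.2 dB SPL.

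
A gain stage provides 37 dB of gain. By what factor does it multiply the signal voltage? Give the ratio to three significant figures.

70.8

Voltage ratio = 10^(dB/20).
10^(37/20) = 10^(1.850) = 70.8.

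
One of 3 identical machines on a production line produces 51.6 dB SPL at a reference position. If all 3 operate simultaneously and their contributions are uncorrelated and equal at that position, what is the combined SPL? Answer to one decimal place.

56.4 dB SPL

3 equal incoherent sources raise the level by 10·log₁₀(3) = 4.77 dB.
L_total = 51.6 + 4.77 = 56.4 dB SPL.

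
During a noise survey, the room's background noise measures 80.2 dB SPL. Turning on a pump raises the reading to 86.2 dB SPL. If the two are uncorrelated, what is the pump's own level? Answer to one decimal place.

84.9 dB SPL

Subtract intensities: L_src = 10·log₁₀(10^(L_total/10) − 10^(L_bg/10)).
L_src = 10·log₁₀(10^(86.2/10) − 10^(80.2/10)) = 10·log₁₀(312200000) = 84.9 dB SPL.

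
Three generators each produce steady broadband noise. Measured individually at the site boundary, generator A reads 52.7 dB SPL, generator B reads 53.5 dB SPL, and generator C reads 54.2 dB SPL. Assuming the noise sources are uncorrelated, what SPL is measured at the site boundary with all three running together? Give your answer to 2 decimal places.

Incoherent sources sum as intensities:
L_total = 10·log₁₀(10^(52.7/10) + 10^(53.5/10) + 10^(54.2/10)) = 10·log₁₀(673100) = 58.28 dB SPL.

58.28 dB SPL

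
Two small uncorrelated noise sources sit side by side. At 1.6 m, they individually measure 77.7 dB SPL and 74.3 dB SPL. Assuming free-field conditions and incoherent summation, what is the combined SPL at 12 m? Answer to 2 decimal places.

61.83 dB SPL

Combined at 1.6 m: 10·log₁₀(10^(77.7/10)+10^(74.3/10)) = 79.335 dB SPL.
Then apply −20·log₁₀(12/1.6) = -17.501 dB → 61.83 dB SPL.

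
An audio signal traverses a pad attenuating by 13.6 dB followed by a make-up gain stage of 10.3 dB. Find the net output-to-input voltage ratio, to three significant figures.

0.684

Net gain = (−13.6) + 10.3 = -3.3 dB.
Voltage ratio = 10^(-3.3/20) = 0.684.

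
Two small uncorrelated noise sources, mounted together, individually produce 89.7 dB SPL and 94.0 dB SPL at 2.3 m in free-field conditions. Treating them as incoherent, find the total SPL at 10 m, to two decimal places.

Combined at 2.3 m: 10·log₁₀(10^(89.7/10)+10^(94.0/10)) = 95.372 dB SPL.
Then apply −20·log₁₀(10/2.3) = -12.765 dB → 82.61 dB SPL.

82.61 dB SPL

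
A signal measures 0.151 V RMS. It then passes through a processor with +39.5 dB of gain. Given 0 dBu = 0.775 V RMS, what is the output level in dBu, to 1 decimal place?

Input level: 20·log₁₀(0.151/0.775) = -14.21 dBu.
Output: -14.21 + 39.5 = +25.3 dBu.

+25.3 dBu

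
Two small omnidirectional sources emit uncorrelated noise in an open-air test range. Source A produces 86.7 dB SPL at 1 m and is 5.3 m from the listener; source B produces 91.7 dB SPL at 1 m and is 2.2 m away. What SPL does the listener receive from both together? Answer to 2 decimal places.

At the listener: L_A = 86.7 − 20·log₁₀(5.3) = 72.214 dB; L_B = 91.7 − 20·log₁₀(2.2) = 84.852 dB.
Combined: 10·log₁₀(10^(72.214/10)+10^(84.852/10)) = 85.08 dB SPL.

85.08 dB SPL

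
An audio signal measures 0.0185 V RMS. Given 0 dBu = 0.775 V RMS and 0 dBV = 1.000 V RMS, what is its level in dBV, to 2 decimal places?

dBV = 20·log₁₀(V / 1.000 V).
20·log₁₀(0.0185/1.000) = -34.66 dBV.

-34.66 dBV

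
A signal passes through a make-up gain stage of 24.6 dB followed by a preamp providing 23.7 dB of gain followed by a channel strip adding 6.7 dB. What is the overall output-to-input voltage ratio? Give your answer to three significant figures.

562

Net gain = 24.6 + 23.7 + 6.7 = 55.0 dB.
Voltage ratio = 10^(55.0/20) = 562.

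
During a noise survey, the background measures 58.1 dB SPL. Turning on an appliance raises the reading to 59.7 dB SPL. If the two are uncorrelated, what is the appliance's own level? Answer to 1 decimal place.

Subtract intensities: L_src = 10·log₁₀(10^(L_total/10) − 10^(L_bg/10)).
L_src = 10·log₁₀(10^(59.7/10) − 10^(58.1/10)) = 10·log₁₀(287600) = 54.6 dB SPL.

54.6 dB SPL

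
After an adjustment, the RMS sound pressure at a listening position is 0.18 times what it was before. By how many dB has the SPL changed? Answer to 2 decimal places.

-14.89 dB

Sound pressure is an amplitude quantity: ΔL = 20·log₁₀(p₂/p₁).
20·log₁₀(0.18) = -14.89 dB.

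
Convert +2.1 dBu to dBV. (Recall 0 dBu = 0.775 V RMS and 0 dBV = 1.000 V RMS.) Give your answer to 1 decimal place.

-0.1 dBV

The offset between the scales is 20·log₁₀(0.775/1.000) = −2.214 dB.
So dBV = +2.1 − 2.214 = -0.1 dBV.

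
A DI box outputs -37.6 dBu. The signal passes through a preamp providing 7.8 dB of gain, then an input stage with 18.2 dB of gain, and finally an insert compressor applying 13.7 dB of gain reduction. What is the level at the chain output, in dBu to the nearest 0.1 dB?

In dB, series stages simply add:
-37.6 + 7.8 + 18.2 − 13.7 = -25.3 dBu.

-25.3 dBu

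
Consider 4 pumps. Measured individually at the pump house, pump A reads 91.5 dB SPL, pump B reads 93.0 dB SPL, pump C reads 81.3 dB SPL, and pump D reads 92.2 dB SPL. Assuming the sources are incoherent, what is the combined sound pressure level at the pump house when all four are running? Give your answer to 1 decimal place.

Uncorrelated sources add in intensity (power), not in dB.
L_total = 10·log₁₀(10^(91.5/10) + 10^(93.0/10) + 10^(81.3/10) + 10^(92.2/10)) = 10·log₁₀(5202000000) = 97.2 dB SPL.

97.2 dB SPL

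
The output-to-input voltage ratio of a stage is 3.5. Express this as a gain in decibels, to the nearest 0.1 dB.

10.9 dB

Voltage ratio → dB uses the 20·log₁₀ form:
20·log₁₀(3.5) = 10.9 dB.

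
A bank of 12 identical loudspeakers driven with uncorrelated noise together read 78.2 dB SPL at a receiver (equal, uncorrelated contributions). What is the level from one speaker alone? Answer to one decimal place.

67.4 dB SPL

12 equal incoherent sources add 10·log₁₀(12) = 10.79 dB over one source.
L_one = 78.2 − 10.79 = 67.4 dB SPL.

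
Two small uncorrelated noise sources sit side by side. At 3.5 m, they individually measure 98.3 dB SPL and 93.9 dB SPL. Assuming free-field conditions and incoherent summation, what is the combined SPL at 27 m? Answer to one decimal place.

81.9 dB SPL

Combined at 3.5 m: 10·log₁₀(10^(98.3/10)+10^(93.9/10)) = 99.65 dB SPL.
Then apply −20·log₁₀(27/3.5) = -17.75 dB → 81.9 dB SPL.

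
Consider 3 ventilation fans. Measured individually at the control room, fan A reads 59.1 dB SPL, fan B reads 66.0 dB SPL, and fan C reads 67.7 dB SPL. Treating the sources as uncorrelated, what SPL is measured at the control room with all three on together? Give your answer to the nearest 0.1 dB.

70.3 dB SPL

Uncorrelated sources add in intensity (power), not in dB.
L_total = 10·log₁₀(10^(59.1/10) + 10^(66.0/10) + 10^(67.7/10)) = 10·log₁₀(10680000) = 70.3 dB SPL.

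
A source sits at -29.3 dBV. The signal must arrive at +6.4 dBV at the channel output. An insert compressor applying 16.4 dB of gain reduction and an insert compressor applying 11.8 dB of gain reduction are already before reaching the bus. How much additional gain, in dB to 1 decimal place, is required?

63.9 dB

The required make-up gain is the shortfall in the dB sum.
G = +6.4 − (-29.3) + 16.4 + 11.8 = 63.9 dB.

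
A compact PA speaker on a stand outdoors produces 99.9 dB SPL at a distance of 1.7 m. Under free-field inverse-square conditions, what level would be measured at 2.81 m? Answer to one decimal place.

Free-field point source: level drops by 20·log₁₀ of the distance ratio.
ΔL = −20·log₁₀(2.81/1.7) = -4.37 dB, so L₂ = 99.9 + (-4.37) = 95.5 dB SPL.

95.5 dB SPL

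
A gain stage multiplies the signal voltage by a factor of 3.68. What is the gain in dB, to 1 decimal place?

11.3 dB

Voltage ratio → dB uses the 20·log₁₀ form:
20·log₁₀(3.68) = 11.3 dB.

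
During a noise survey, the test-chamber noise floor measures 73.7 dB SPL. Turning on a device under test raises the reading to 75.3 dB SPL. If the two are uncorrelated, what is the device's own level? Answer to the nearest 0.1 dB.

Subtract intensities: L_src = 10·log₁₀(10^(L_total/10) − 10^(L_bg/10)).
L_src = 10·log₁₀(10^(75.3/10) − 10^(73.7/10)) = 10·log₁₀(10440000) = 70.2 dB SPL.

70.2 dB SPL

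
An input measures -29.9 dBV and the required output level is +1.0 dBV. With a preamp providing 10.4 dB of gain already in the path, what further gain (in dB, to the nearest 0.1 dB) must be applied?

The required make-up gain is the shortfall in the dB sum.
G = +1.0 − (-29.9) − 10.4 = 20.5 dB.

20.5 dB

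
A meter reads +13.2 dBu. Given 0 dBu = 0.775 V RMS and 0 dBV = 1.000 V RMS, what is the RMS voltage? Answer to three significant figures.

3.54 V

V = 0.775 V × 10^(+13.2/20).
= 0.775 × 4.571 = 3.54 V.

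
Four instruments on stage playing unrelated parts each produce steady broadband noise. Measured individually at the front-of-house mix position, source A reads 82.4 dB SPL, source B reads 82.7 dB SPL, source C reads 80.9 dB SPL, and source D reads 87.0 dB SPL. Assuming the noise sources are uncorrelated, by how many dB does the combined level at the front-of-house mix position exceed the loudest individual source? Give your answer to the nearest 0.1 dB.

2.9 dB

Add the sources as powers (linear), then convert back to dB:
L_total = 10·log₁₀(10^(82.4/10) + 10^(82.7/10) + 10^(80.9/10) + 10^(87.0/10)) = 89.93 dB SPL.
Excess over the loudest (87.0 dB): 89.93 − 87.0 = 2.9 dB.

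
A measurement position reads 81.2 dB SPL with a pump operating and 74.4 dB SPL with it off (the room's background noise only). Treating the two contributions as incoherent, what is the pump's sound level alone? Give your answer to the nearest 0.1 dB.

Subtract intensities: L_src = 10·log₁₀(10^(L_total/10) − 10^(L_bg/10)).
L_src = 10·log₁₀(10^(81.2/10) − 10^(74.4/10)) = 10·log₁₀(104300000) = 80.2 dB SPL.

80.2 dB SPL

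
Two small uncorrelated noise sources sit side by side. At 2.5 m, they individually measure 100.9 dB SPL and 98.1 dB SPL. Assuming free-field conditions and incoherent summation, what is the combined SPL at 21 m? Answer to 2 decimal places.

84.25 dB SPL

Combined at 2.5 m: 10·log₁₀(10^(100.9/10)+10^(98.1/10)) = 102.732 dB SPL.
Then apply −20·log₁₀(21/2.5) = -18.486 dB → 84.25 dB SPL.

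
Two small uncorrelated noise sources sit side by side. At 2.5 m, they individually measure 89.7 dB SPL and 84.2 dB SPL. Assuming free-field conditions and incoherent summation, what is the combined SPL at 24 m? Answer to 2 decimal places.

Combined at 2.5 m: 10·log₁₀(10^(89.7/10)+10^(84.2/10)) = 90.778 dB SPL.
Then apply −20·log₁₀(24/2.5) = -19.645 dB → 71.13 dB SPL.

71.13 dB SPL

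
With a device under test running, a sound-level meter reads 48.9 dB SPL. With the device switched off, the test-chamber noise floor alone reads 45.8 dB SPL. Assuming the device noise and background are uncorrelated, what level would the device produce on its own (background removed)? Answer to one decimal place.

46.0 dB SPL

Remove the background by subtracting linear intensities:
L_src = 10·log₁₀(10^(48.9/10) − 10^(45.8/10)) = 10·log₁₀(39610) = 46.0 dB SPL.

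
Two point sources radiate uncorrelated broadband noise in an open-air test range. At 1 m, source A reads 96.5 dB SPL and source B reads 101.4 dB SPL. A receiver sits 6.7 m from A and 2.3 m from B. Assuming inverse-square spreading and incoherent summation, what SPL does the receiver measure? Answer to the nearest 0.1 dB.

At the listener: L_A = 96.5 − 20·log₁₀(6.7) = 79.98 dB; L_B = 101.4 − 20·log₁₀(2.3) = 94.17 dB.
Combined: 10·log₁₀(10^(79.98/10)+10^(94.17/10)) = 94.3 dB SPL.

94.3 dB SPL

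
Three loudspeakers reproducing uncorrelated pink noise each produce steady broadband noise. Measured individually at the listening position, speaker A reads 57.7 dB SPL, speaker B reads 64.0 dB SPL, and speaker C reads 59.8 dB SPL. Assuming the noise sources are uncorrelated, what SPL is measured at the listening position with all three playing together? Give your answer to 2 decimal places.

66.08 dB SPL

Add the sources as powers (linear), then convert back to dB:
L_total = 10·log₁₀(10^(57.7/10) + 10^(64.0/10) + 10^(59.8/10)) = 10·log₁₀(4056000) = 66.08 dB SPL.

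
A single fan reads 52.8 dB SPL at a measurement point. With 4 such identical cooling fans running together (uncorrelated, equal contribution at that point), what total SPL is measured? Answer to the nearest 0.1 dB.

58.8 dB SPL

4 equal incoherent sources raise the level by 10·log₁₀(4) = 6.02 dB.
L_total = 52.8 + 6.02 = 58.8 dB SPL.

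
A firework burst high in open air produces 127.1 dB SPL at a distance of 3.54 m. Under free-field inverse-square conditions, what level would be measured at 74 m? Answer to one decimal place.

100.7 dB SPL

Free-field point source: level drops by 20·log₁₀ of the distance ratio.
ΔL = −20·log₁₀(74/3.54) = -26.40 dB, so L₂ = 127.1 + (-26.40) = 100.7 dB SPL.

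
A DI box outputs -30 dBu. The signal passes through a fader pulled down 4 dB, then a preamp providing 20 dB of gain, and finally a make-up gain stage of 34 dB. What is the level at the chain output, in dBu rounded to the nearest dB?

Gain stages sum in dB:
-30 − 4 + 20 + 34 = +20 dBu.

+20 dBu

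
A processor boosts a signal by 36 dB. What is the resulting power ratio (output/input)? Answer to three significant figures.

3980

Power ratio = 10^(dB/10).
10^(36/10) = 10^(3.600) = 3980.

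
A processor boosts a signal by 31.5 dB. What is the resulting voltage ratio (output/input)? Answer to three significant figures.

Voltage ratio = 10^(dB/20).
10^(31.5/20) = 10^(1.575) = 37.6.

37.6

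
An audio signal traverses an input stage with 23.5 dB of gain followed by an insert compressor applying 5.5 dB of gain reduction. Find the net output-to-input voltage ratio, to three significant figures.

7.94

Net gain = 23.5 + (−5.5) = 18.0 dB.
Voltage ratio = 10^(18.0/20) = 7.94.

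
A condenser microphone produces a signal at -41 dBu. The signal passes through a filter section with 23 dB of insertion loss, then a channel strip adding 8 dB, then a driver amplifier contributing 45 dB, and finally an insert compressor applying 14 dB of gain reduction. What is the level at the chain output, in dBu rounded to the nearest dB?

-25 dBu

Gain stages sum in dB:
-41 − 23 + 8 + 45 − 14 = -25 dBu.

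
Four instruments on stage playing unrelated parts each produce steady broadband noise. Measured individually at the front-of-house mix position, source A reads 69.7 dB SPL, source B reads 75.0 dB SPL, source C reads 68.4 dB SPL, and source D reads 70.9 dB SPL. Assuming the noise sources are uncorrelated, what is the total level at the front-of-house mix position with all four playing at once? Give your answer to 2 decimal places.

77.79 dB SPL

Uncorrelated sources add in intensity (power), not in dB.
L_total = 10·log₁₀(10^(69.7/10) + 10^(75.0/10) + 10^(68.4/10) + 10^(70.9/10)) = 10·log₁₀(60180000) = 77.79 dB SPL.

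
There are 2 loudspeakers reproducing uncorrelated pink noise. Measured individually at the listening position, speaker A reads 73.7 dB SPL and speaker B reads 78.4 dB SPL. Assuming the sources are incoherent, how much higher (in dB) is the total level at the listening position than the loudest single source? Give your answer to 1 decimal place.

1.3 dB

Add the sources as powers (linear), then convert back to dB:
L_total = 10·log₁₀(10^(73.7/10) + 10^(78.4/10)) = 79.67 dB SPL.
Excess over the loudest (78.4 dB): 79.67 − 78.4 = 1.3 dB.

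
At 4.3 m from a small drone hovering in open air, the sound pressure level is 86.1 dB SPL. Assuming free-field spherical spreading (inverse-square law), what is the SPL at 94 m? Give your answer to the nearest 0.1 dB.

59.3 dB SPL

Inverse-square spreading gives ΔL = −20·log₁₀(d₂/d₁).
ΔL = −20·log₁₀(94/4.3) = -26.79 dB, so L₂ = 86.1 + (-26.79) = 59.3 dB SPL.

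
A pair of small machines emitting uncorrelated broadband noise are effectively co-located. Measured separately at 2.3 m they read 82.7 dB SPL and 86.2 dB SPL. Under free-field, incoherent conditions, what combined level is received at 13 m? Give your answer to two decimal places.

Combined at 2.3 m: 10·log₁₀(10^(82.7/10)+10^(86.2/10)) = 87.804 dB SPL.
Then apply −20·log₁₀(13/2.3) = -15.044 dB → 72.76 dB SPL.

72.76 dB SPL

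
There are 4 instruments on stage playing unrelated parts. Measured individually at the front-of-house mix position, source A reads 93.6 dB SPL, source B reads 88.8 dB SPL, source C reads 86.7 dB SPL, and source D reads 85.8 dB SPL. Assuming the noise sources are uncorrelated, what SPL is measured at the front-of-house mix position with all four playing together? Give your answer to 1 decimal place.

Incoherent sources sum as intensities:
L_total = 10·log₁₀(10^(93.6/10) + 10^(88.8/10) + 10^(86.7/10) + 10^(85.8/10)) = 10·log₁₀(3897000000) = 95.9 dB SPL.

95.9 dB SPL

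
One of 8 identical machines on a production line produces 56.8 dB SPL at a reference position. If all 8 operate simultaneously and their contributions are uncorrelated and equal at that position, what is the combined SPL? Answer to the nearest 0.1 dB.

8 equal incoherent sources raise the level by 10·log₁₀(8) = 9.03 dB.
L_total = 56.8 + 9.03 = 65.8 dB SPL.

65.8 dB SPL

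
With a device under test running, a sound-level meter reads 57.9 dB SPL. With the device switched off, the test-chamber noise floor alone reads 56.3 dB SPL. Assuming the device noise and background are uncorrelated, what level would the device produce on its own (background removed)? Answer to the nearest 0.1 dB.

52.8 dB SPL

Background correction is a power subtraction:
L_src = 10·log₁₀(10^(57.9/10) − 10^(56.3/10)) = 10·log₁₀(190000) = 52.8 dB SPL.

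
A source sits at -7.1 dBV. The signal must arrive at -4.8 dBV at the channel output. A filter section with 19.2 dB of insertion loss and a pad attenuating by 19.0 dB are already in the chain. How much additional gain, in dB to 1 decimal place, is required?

The required make-up gain is the shortfall in the dB sum.
G = -4.8 − (-7.1) + 19.2 + 19.0 = 40.5 dB.

40.5 dB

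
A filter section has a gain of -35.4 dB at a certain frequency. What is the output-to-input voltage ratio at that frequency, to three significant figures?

Voltage ratio = 10^(dB/20).
10^(-35.4/20) = 10^(-1.770) = 0.0170.

0.0170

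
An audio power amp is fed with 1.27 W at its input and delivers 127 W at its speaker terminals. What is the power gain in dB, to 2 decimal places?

20.00 dB

Power is a power quantity, so gain = 10·log₁₀(P_out/P_in).
10·log₁₀(127/1.27) = 10·log₁₀(100.0) = 20.00 dB.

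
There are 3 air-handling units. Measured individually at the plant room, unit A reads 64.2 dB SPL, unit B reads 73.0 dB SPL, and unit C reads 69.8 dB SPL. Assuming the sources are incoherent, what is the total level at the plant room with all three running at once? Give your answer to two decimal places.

75.07 dB SPL

Add the sources as powers (linear), then convert back to dB:
L_total = 10·log₁₀(10^(64.2/10) + 10^(73.0/10) + 10^(69.8/10)) = 10·log₁₀(32130000) = 75.07 dB SPL.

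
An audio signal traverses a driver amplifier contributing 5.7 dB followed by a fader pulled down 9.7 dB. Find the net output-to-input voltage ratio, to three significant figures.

Net gain = 5.7 + (−9.7) = -4.0 dB.
Voltage ratio = 10^(-4.0/20) = 0.631.

0.631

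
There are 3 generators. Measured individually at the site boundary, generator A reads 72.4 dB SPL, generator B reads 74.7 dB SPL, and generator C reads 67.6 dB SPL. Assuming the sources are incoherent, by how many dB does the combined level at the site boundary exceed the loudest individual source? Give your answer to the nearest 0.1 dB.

2.5 dB

Uncorrelated sources add in intensity (power), not in dB.
L_total = 10·log₁₀(10^(72.4/10) + 10^(74.7/10) + 10^(67.6/10)) = 77.21 dB SPL.
Excess over the loudest (74.7 dB): 77.21 − 74.7 = 2.5 dB.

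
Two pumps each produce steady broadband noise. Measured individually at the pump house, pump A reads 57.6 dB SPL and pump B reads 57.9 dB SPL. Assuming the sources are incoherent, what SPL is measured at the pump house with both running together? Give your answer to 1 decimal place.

Add the sources as powers (linear), then convert back to dB:
L_total = 10·log₁₀(10^(57.6/10) + 10^(57.9/10)) = 10·log₁₀(1192000) = 60.8 dB SPL.

60.8 dB SPL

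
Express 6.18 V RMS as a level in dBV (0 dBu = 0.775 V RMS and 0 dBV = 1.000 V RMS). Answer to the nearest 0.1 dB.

dBV = 20·log₁₀(V / 1.000 V).
20·log₁₀(6.18/1.000) = +15.8 dBV.

+15.8 dBV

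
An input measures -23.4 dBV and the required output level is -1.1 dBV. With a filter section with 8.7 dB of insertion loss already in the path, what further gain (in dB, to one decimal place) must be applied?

31.0 dB

The required make-up gain is the shortfall in the dB sum.
G = -1.1 − (-23.4) + 8.7 = 31.0 dB.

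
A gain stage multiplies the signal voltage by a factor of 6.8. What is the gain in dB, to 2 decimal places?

Voltage is an amplitude quantity, so gain = 20·log₁₀(V_out/V_in).
20·log₁₀(6.8) = 16.65 dB.

16.65 dB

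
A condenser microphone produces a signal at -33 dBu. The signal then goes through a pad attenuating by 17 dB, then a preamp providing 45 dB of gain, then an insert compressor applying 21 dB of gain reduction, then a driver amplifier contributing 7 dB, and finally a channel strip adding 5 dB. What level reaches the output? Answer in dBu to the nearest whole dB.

In dB, series stages simply add:
-33 − 17 + 45 − 21 + 7 + 5 = -14 dBu.

-14 dBu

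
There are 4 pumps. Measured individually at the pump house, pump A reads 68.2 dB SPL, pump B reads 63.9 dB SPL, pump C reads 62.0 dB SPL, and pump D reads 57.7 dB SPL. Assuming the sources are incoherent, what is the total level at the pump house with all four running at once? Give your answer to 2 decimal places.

Uncorrelated sources add in intensity (power), not in dB.
L_total = 10·log₁₀(10^(68.2/10) + 10^(63.9/10) + 10^(62.0/10) + 10^(57.7/10)) = 10·log₁₀(11240000) = 70.51 dB SPL.

70.51 dB SPL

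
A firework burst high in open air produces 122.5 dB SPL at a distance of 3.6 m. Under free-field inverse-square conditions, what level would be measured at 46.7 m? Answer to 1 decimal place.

Free-field point source: level drops by 20·log₁₀ of the distance ratio.
ΔL = −20·log₁₀(46.7/3.6) = -22.26 dB, so L₂ = 122.5 + (-22.26) = 100.2 dB SPL.

100.2 dB SPL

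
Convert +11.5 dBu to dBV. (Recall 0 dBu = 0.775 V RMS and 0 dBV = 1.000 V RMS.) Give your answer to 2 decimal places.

+9.29 dBV

The offset between the scales is 20·log₁₀(0.775/1.000) = −2.214 dB.
So dBV = +11.5 − 2.214 = +9.29 dBV.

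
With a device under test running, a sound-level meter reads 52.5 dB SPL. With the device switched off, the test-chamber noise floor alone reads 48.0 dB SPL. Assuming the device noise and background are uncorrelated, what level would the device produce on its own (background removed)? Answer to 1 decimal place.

Subtract intensities: L_src = 10·log₁₀(10^(L_total/10) − 10^(L_bg/10)).
L_src = 10·log₁₀(10^(52.5/10) − 10^(48.0/10)) = 10·log₁₀(114700) = 50.6 dB SPL.

50.6 dB SPL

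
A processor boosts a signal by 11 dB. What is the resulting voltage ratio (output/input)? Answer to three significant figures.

Voltage ratio = 10^(dB/20).
10^(11/20) = 10^(0.5500) = 3.55.

3.55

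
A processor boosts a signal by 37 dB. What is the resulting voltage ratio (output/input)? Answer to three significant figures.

70.8

Voltage ratio = 10^(dB/20).
10^(37/20) = 10^(1.850) = 70.8.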